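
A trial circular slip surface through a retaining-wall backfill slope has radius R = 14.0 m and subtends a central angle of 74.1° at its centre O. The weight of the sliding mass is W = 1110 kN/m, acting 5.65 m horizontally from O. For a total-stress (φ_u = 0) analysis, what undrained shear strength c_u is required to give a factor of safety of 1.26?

c_u = 31.2 kPa

FS = c_u·L_a·R / (W·d), so c_u = FS·W·d / (L_a·R).
Arc length L_a = R·θ = 14.0·(74.1°·π/180) = 14.0·1.2933 = 18.11 m
c_u = 1.26·1110·5.65 / (18.11·14.0) = 7902.1 / 253.48 = 31.17 kPa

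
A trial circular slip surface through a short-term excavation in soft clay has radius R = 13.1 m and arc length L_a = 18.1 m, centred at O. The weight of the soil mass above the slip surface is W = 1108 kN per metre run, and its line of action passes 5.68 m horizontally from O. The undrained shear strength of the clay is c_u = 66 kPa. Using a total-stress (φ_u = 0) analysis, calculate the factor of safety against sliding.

FS = 2.49

Taking moments about the centre O, the resisting moment is provided by the undrained shear strength acting along the arc:
M_R = c_u·L_a·R = 66·18.10·13.1 = 15649.3 kN·m/m
M_D = W·d = 1108·5.68 = 6293.4 kN·m/m
FS = M_R / M_D = 15649.3 / 6293.4 = 2.487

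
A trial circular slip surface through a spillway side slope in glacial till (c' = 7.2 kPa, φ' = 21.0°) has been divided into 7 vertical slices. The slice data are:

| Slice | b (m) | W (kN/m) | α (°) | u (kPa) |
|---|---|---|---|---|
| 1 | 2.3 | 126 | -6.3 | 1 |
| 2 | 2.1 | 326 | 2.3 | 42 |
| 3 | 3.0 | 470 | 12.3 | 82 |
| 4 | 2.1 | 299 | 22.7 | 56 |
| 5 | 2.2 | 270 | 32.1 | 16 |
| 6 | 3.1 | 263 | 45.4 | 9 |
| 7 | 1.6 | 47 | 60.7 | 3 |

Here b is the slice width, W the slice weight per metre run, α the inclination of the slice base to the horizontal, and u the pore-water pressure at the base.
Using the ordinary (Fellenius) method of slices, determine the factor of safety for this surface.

Ordinary method of slices: FS = Σ[c'·Δl_i + (W_i cosα_i − u_i·Δl_i)·tanφ'] / Σ W_i sinα_i, with Δl_i = b_i / cosα_i.
Slice 1: Δl = 2.3/cos(-6.3°) = 2.314 m; N'_1 = 126·cos(-6.3°) − 1·2.314 = 122.9; c'Δl = 16.66; W sinα = -13.8
Slice 2: Δl = 2.1/cos2.3° = 2.102 m; N'_2 = 326·cos2.3° − 42·2.102 = 237.5; c'Δl = 15.13; W sinα = 13.1
Slice 3: Δl = 3.0/cos12.3° = 3.070 m; N'_3 = 470·cos12.3° − 82·3.070 = 207.4; c'Δl = 22.11; W sinα = 100.1
Slice 4: Δl = 2.1/cos22.7° = 2.276 m; N'_4 = 299·cos22.7° − 56·2.276 = 148.4; c'Δl = 16.39; W sinα = 115.4
Slice 5: Δl = 2.2/cos32.1° = 2.597 m; N'_5 = 270·cos32.1° − 16·2.597 = 187.2; c'Δl = 18.70; W sinα = 143.5
Slice 6: Δl = 3.1/cos45.4° = 4.415 m; N'_6 = 263·cos45.4° − 9·4.415 = 144.9; c'Δl = 31.79; W sinα = 187.3
Slice 7: Δl = 1.6/cos60.7° = 3.269 m; N'_7 = 47·cos60.7° − 3·3.269 = 13.2; c'Δl = 23.54; W sinα = 41.0
Σc'Δl = 144.3 kN/m; ΣN' = 1061.5 kN/m; ΣW sinα = 586.5 kN/m
Resisting = 144.3 + 1061.5·tan21.0° = 144.3 + 407.5 = 551.8 kN/m
FS = 551.8 / 586.5 = 0.941

FS = 0.94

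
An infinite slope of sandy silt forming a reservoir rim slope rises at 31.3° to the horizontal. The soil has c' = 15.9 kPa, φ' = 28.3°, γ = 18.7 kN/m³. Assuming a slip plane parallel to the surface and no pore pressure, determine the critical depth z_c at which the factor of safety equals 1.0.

z_c = 16.74 m

Setting FS = 1.00 in FS = [c' + γz cos²β tanφ'] / [γz sinβ cosβ] and solving for z:
z = c' / [γ cosβ (FS·sinβ − cosβ·tanφ')]
  = 15.9 / [18.7·cos31.3°·(1.00·sin31.3° − cos31.3°·tan28.3°)]
  = 15.9 / [18.7·0.8545·(1.00·0.5195 − 0.8545·0.5384)]
  = 15.9 / 0.9498 = 16.741 m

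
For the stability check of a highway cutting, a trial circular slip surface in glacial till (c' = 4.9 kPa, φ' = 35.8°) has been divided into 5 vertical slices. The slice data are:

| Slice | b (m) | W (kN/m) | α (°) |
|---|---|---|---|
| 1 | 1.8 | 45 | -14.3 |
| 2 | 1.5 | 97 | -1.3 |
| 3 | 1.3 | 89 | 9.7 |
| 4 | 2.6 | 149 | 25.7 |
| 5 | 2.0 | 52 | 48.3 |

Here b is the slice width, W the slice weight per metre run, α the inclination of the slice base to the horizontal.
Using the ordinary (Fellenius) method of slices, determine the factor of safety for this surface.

FS = 3.22

Ordinary method of slices: FS = Σ[c'·Δl_i + (W_i cosα_i)·tanφ'] / Σ W_i sinα_i, with Δl_i = b_i / cosα_i.
Slice 1: Δl = 1.8/cos(-14.3°) = 1.858 m; N'_1 = 45·cos(-14.3°) = 43.6; c'Δl = 9.10; W sinα = -11.1
Slice 2: Δl = 1.5/cos(-1.3°) = 1.500 m; N'_2 = 97·cos(-1.3°) = 97.0; c'Δl = 7.35; W sinα = -2.2
Slice 3: Δl = 1.3/cos9.7° = 1.319 m; N'_3 = 89·cos9.7° = 87.7; c'Δl = 6.46; W sinα = 15.0
Slice 4: Δl = 2.6/cos25.7° = 2.885 m; N'_4 = 149·cos25.7° = 134.3; c'Δl = 14.14; W sinα = 64.6
Slice 5: Δl = 2.0/cos48.3° = 3.006 m; N'_5 = 52·cos48.3° = 34.6; c'Δl = 14.73; W sinα = 38.8
Σc'Δl = 51.8 kN/m; ΣN' = 397.2 kN/m; ΣW sinα = 105.1 kN/m
Resisting = 51.8 + 397.2·tan35.8° = 51.8 + 286.4 = 338.2 kN/m
FS = 338.2 / 105.1 = 3.218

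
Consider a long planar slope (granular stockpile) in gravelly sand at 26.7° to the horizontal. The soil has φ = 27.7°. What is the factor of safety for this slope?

FS = 1.04

For a dry cohesionless infinite slope the factor of safety is FS = tanφ / tanβ.
FS = tan27.7° / tan26.7° = 0.5250 / 0.5029 = 1.044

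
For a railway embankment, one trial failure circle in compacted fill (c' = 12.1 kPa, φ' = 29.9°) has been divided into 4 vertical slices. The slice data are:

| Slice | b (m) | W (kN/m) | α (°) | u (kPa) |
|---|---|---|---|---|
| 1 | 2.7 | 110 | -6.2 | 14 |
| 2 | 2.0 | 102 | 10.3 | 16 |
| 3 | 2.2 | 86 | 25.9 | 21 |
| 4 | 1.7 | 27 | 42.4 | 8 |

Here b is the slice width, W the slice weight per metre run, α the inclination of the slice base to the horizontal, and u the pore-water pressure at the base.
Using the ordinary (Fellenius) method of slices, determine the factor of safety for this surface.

Ordinary method of slices: FS = Σ[c'·Δl_i + (W_i cosα_i − u_i·Δl_i)·tanφ'] / Σ W_i sinα_i, with Δl_i = b_i / cosα_i.
Slice 1: Δl = 2.7/cos(-6.2°) = 2.716 m; N'_1 = 110·cos(-6.2°) − 14·2.716 = 71.3; c'Δl = 32.86; W sinα = -11.9
Slice 2: Δl = 2.0/cos10.3° = 2.033 m; N'_2 = 102·cos10.3° − 16·2.033 = 67.8; c'Δl = 24.60; W sinα = 18.2
Slice 3: Δl = 2.2/cos25.9° = 2.446 m; N'_3 = 86·cos25.9° − 21·2.446 = 26.0; c'Δl = 29.59; W sinα = 37.6
Slice 4: Δl = 1.7/cos42.4° = 2.302 m; N'_4 = 27·cos42.4° − 8·2.302 = 1.5; c'Δl = 27.86; W sinα = 18.2
Σc'Δl = 114.9 kN/m; ΣN' = 166.7 kN/m; ΣW sinα = 62.1 kN/m
Resisting = 114.9 + 166.7·tan29.9° = 114.9 + 95.9 = 210.8 kN/m
FS = 210.8 / 62.1 = 3.392

FS = 3.39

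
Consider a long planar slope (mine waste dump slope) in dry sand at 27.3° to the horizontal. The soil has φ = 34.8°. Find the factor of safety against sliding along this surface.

FS = 1.35

For a dry cohesionless infinite slope the factor of safety is FS = tanφ / tanβ.
FS = tan34.8° / tan27.3° = 0.6950 / 0.5161 = 1.347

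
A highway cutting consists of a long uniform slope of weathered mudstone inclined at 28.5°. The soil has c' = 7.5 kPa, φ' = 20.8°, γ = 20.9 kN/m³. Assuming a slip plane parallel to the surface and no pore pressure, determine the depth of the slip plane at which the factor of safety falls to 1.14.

z = 1.94 m

Setting FS = 1.14 in FS = [c' + γz cos²β tanφ'] / [γz sinβ cosβ] and solving for z:
z = c' / [γ cosβ (FS·sinβ − cosβ·tanφ')]
  = 7.5 / [20.9·cos28.5°·(1.14·sin28.5° − cos28.5°·tan20.8°)]
  = 7.5 / [20.9·0.8788·(1.14·0.4772 − 0.8788·0.3799)]
  = 7.5 / 3.8595 = 1.943 m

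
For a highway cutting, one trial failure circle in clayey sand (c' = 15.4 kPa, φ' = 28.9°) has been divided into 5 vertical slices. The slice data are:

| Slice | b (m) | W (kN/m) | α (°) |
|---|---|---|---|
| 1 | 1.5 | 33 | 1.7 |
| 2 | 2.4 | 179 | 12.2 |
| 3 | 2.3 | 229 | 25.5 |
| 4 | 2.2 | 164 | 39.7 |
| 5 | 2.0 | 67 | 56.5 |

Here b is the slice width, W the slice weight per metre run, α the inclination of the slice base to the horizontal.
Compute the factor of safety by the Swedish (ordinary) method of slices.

FS = 1.74

Ordinary method of slices: FS = Σ[c'·Δl_i + (W_i cosα_i)·tanφ'] / Σ W_i sinα_i, with Δl_i = b_i / cosα_i.
Slice 1: Δl = 1.5/cos1.7° = 1.501 m; N'_1 = 33·cos1.7° = 33.0; c'Δl = 23.11; W sinα = 1.0
Slice 2: Δl = 2.4/cos12.2° = 2.455 m; N'_2 = 179·cos12.2° = 175.0; c'Δl = 37.81; W sinα = 37.8
Slice 3: Δl = 2.3/cos25.5° = 2.548 m; N'_3 = 229·cos25.5° = 206.7; c'Δl = 39.24; W sinα = 98.6
Slice 4: Δl = 2.2/cos39.7° = 2.859 m; N'_4 = 164·cos39.7° = 126.2; c'Δl = 44.03; W sinα = 104.8
Slice 5: Δl = 2.0/cos56.5° = 3.624 m; N'_5 = 67·cos56.5° = 37.0; c'Δl = 55.80; W sinα = 55.9
Σc'Δl = 200.0 kN/m; ΣN' = 577.8 kN/m; ΣW sinα = 298.0 kN/m
Resisting = 200.0 + 577.8·tan28.9° = 200.0 + 319.0 = 519.0 kN/m
FS = 519.0 / 298.0 = 1.741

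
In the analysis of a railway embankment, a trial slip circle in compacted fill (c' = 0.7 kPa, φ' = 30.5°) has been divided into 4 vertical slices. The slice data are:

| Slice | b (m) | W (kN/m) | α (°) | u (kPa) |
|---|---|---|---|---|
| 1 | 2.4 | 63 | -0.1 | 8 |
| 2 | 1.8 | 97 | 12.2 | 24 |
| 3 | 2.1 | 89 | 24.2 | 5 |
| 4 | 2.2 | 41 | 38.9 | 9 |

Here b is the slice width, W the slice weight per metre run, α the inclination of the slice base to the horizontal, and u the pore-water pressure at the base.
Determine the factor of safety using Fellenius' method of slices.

Ordinary method of slices: FS = Σ[c'·Δl_i + (W_i cosα_i − u_i·Δl_i)·tanφ'] / Σ W_i sinα_i, with Δl_i = b_i / cosα_i.
Slice 1: Δl = 2.4/cos(-0.1°) = 2.400 m; N'_1 = 63·cos(-0.1°) − 8·2.400 = 43.8; c'Δl = 1.68; W sinα = -0.1
Slice 2: Δl = 1.8/cos12.2° = 1.842 m; N'_2 = 97·cos12.2° − 24·1.842 = 50.6; c'Δl = 1.29; W sinα = 20.5
Slice 3: Δl = 2.1/cos24.2° = 2.302 m; N'_3 = 89·cos24.2° − 5·2.302 = 69.7; c'Δl = 1.61; W sinα = 36.5
Slice 4: Δl = 2.2/cos38.9° = 2.827 m; N'_4 = 41·cos38.9° − 9·2.827 = 6.5; c'Δl = 1.98; W sinα = 25.7
Σc'Δl = 6.6 kN/m; ΣN' = 170.5 kN/m; ΣW sinα = 82.6 kN/m
Resisting = 6.6 + 170.5·tan30.5° = 6.6 + 100.5 = 107.0 kN/m
FS = 107.0 / 82.6 = 1.295

FS = 1.30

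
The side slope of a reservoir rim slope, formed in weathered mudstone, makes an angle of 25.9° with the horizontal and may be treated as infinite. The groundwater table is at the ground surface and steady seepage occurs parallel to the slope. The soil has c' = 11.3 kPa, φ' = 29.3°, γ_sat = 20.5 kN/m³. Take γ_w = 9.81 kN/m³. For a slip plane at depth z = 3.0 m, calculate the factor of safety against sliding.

With seepage parallel to the slope and the water table at the surface, the effective normal stress on the slip plane uses the buoyant unit weight γ' = γ_sat − γ_w while the driving shear stress uses γ_sat:
FS = [c' + γ' z cos²β tanφ'] / [γ_sat z sinβ cosβ]
γ' = 20.5 − 9.81 = 10.69 kN/m³
Numerator = 11.3 + 10.69·3.0·cos²25.9°·tan29.3° = 11.3 + 10.69·3.0·0.8092·0.5612 = 25.863 kPa
Denominator = 20.5·3.0·sin25.9°·cos25.9° = 20.5·3.0·0.4368·0.8996 = 24.165 kPa
FS = 25.863 / 24.165 = 1.070

FS = 1.07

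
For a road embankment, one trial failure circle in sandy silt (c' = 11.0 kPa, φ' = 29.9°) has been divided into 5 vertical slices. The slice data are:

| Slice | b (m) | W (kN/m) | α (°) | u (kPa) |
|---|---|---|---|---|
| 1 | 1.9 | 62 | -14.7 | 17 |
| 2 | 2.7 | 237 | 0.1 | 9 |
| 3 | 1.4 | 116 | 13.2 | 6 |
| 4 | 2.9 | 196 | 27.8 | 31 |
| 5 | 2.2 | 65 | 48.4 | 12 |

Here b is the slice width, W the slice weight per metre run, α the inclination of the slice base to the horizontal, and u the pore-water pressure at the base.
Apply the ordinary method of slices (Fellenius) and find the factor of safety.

Ordinary method of slices: FS = Σ[c'·Δl_i + (W_i cosα_i − u_i·Δl_i)·tanφ'] / Σ W_i sinα_i, with Δl_i = b_i / cosα_i.
Slice 1: Δl = 1.9/cos(-14.7°) = 1.964 m; N'_1 = 62·cos(-14.7°) − 17·1.964 = 26.6; c'Δl = 21.61; W sinα = -15.7
Slice 2: Δl = 2.7/cos0.1° = 2.700 m; N'_2 = 237·cos0.1° − 9·2.700 = 212.7; c'Δl = 29.70; W sinα = 0.4
Slice 3: Δl = 1.4/cos13.2° = 1.438 m; N'_3 = 116·cos13.2° − 6·1.438 = 104.3; c'Δl = 15.82; W sinα = 26.5
Slice 4: Δl = 2.9/cos27.8° = 3.278 m; N'_4 = 196·cos27.8° − 31·3.278 = 71.7; c'Δl = 36.06; W sinα = 91.4
Slice 5: Δl = 2.2/cos48.4° = 3.314 m; N'_5 = 65·cos48.4° − 12·3.314 = 3.4; c'Δl = 36.45; W sinα = 48.6
Σc'Δl = 139.6 kN/m; ΣN' = 418.7 kN/m; ΣW sinα = 151.2 kN/m
Resisting = 139.6 + 418.7·tan29.9° = 139.6 + 240.8 = 380.4 kN/m
FS = 380.4 / 151.2 = 2.516

FS = 2.52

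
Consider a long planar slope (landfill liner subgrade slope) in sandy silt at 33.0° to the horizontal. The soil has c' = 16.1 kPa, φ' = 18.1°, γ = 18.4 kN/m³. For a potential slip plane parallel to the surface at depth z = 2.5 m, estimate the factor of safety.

FS = 1.27

For an infinite slope with a slip plane parallel to the surface (no pore pressure): FS = [c' + γz cos²β tanφ'] / [γz sinβ cosβ].
γz = 18.4·2.5 = 46.00 kN/m²
Numerator = 16.1 + 46.00·cos²33.0°·tan18.1° = 16.1 + 46.00·0.7034·0.3269 = 26.675 kPa
Denominator = 46.00·sin33.0°·cos33.0° = 46.00·0.5446·0.8387 = 21.012 kPa
FS = 26.675 / 21.012 = 1.270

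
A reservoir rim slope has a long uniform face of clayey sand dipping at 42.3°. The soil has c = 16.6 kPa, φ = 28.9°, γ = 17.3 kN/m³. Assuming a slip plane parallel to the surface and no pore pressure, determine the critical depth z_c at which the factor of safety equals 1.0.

z_c = 4.90 m

Setting FS = 1.00 in FS = [c + γz cos²β tanφ] / [γz sinβ cosβ] and solving for z:
z = c / [γ cosβ (FS·sinβ − cosβ·tanφ)]
  = 16.6 / [17.3·cos42.3°·(1.00·sin42.3° − cos42.3°·tan28.9°)]
  = 16.6 / [17.3·0.7396·(1.00·0.6730 − 0.7396·0.5520)]
  = 16.6 / 3.3872 = 4.901 m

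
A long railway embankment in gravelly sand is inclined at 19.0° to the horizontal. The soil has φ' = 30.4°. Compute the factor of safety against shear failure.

FS = 1.70

For a dry cohesionless infinite slope the factor of safety is FS = tanφ' / tanβ.
FS = tan30.4° / tan19.0° = 0.5867 / 0.3443 = 1.704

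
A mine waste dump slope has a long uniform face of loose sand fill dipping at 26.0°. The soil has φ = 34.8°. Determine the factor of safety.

FS = 1.42

For a dry cohesionless infinite slope the factor of safety is FS = tanφ / tanβ.
FS = tan34.8° / tan26.0° = 0.6950 / 0.4877 = 1.425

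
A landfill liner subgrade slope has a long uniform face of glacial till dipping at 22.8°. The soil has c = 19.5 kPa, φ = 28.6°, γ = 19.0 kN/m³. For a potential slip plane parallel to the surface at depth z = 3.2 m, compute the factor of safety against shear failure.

For an infinite slope with a slip plane parallel to the surface (no pore pressure): FS = [c + γz cos²β tanφ] / [γz sinβ cosβ].
γz = 19.0·3.2 = 60.80 kN/m²
Numerator = 19.5 + 60.80·cos²22.8°·tan28.6° = 19.5 + 60.80·0.8498·0.5452 = 47.671 kPa
Denominator = 60.80·sin22.8°·cos22.8° = 60.80·0.3875·0.9219 = 21.720 kPa
FS = 47.671 / 21.720 = 2.195

FS = 2.19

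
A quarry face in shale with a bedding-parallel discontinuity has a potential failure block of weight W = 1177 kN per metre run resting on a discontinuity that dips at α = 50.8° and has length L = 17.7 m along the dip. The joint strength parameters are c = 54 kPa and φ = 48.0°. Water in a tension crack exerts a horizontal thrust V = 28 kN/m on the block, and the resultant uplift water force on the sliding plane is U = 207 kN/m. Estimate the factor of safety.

FS = 1.64

Resolving the block weight along and normal to the plane and applying the Mohr–Coulomb strength on the joint:
N' = W cosα − U − V sinα = 1177·cos50.8° − 207 − 28·sin50.8° = 515.2 kN/m
Driving force T = W sinα + V cosα = 1177·sin50.8° + 28·cos50.8° = 929.8 kN/m
Resisting force R = c·L + N'·tanφ = 54·17.7 + 515.2·tan48.0° = 955.8 + 572.2 = 1528.0 kN/m
FS = R / T = 1528.0 / 929.8 = 1.643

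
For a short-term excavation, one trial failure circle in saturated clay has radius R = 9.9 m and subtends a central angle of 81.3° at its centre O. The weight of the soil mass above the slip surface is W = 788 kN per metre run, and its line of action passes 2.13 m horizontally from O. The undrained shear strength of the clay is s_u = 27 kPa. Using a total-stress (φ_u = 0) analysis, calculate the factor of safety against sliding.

Taking moments about the centre O, the resisting moment is provided by the undrained shear strength acting along the arc:
Arc length L_a = R·θ = 9.9·(81.3°·π/180) = 9.9·1.4190 = 14.05 m
M_R = s_u·L_a·R = 27·14.05·9.9 = 3754.9 kN·m/m
M_D = W·d = 788·2.13 = 1678.4 kN·m/m
FS = M_R / M_D = 3754.9 / 1678.4 = 2.237

FS = 2.24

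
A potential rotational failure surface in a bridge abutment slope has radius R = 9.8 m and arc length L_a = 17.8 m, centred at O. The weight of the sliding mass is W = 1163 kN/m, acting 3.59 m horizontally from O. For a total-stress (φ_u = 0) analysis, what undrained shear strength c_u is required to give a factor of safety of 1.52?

c_u = 36.4 kPa

FS = c_u·L_a·R / (W·d), so c_u = FS·W·d / (L_a·R).
c_u = 1.52·1163·3.59 / (17.80·9.8) = 6346.3 / 174.44 = 36.38 kPa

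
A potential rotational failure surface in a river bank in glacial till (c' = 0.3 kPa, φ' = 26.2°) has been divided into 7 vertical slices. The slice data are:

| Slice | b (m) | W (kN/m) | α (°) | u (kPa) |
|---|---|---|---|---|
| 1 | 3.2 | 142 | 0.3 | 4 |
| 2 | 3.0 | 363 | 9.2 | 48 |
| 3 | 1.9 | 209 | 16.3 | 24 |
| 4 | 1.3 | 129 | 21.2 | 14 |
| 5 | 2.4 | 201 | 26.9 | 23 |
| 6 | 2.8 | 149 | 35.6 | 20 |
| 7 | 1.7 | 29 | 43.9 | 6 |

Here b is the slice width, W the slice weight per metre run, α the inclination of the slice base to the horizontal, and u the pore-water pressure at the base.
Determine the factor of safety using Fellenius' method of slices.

FS = 1.06

Ordinary method of slices: FS = Σ[c'·Δl_i + (W_i cosα_i − u_i·Δl_i)·tanφ'] / Σ W_i sinα_i, with Δl_i = b_i / cosα_i.
Slice 1: Δl = 3.2/cos0.3° = 3.200 m; N'_1 = 142·cos0.3° − 4·3.200 = 129.2; c'Δl = 0.96; W sinα = 0.7
Slice 2: Δl = 3.0/cos9.2° = 3.039 m; N'_2 = 363·cos9.2° − 48·3.039 = 212.5; c'Δl = 0.91; W sinα = 58.0
Slice 3: Δl = 1.9/cos16.3° = 1.980 m; N'_3 = 209·cos16.3° − 24·1.980 = 153.1; c'Δl = 0.59; W sinα = 58.7
Slice 4: Δl = 1.3/cos21.2° = 1.394 m; N'_4 = 129·cos21.2° − 14·1.394 = 100.7; c'Δl = 0.42; W sinα = 46.6
Slice 5: Δl = 2.4/cos26.9° = 2.691 m; N'_5 = 201·cos26.9° − 23·2.691 = 117.4; c'Δl = 0.81; W sinα = 90.9
Slice 6: Δl = 2.8/cos35.6° = 3.444 m; N'_6 = 149·cos35.6° − 20·3.444 = 52.3; c'Δl = 1.03; W sinα = 86.7
Slice 7: Δl = 1.7/cos43.9° = 2.359 m; N'_7 = 29·cos43.9° − 6·2.359 = 6.7; c'Δl = 0.71; W sinα = 20.1
Σc'Δl = 5.4 kN/m; ΣN' = 771.9 kN/m; ΣW sinα = 361.9 kN/m
Resisting = 5.4 + 771.9·tan26.2° = 5.4 + 379.8 = 385.2 kN/m
FS = 385.2 / 361.9 = 1.065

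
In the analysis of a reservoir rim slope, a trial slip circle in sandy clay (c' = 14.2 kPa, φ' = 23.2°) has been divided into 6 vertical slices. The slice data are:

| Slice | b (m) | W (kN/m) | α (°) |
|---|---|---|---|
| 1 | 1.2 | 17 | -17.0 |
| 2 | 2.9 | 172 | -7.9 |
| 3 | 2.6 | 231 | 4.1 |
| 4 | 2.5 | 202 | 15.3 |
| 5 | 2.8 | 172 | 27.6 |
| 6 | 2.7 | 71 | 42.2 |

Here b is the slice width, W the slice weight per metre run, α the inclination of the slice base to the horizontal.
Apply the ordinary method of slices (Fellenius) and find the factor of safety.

Ordinary method of slices: FS = Σ[c'·Δl_i + (W_i cosα_i)·tanφ'] / Σ W_i sinα_i, with Δl_i = b_i / cosα_i.
Slice 1: Δl = 1.2/cos(-17.0°) = 1.255 m; N'_1 = 17·cos(-17.0°) = 16.3; c'Δl = 17.82; W sinα = -5.0
Slice 2: Δl = 2.9/cos(-7.9°) = 2.928 m; N'_2 = 172·cos(-7.9°) = 170.4; c'Δl = 41.57; W sinα = -23.6
Slice 3: Δl = 2.6/cos4.1° = 2.607 m; N'_3 = 231·cos4.1° = 230.4; c'Δl = 37.01; W sinα = 16.5
Slice 4: Δl = 2.5/cos15.3° = 2.592 m; N'_4 = 202·cos15.3° = 194.8; c'Δl = 36.80; W sinα = 53.3
Slice 5: Δl = 2.8/cos27.6° = 3.160 m; N'_5 = 172·cos27.6° = 152.4; c'Δl = 44.87; W sinα = 79.7
Slice 6: Δl = 2.7/cos42.2° = 3.645 m; N'_6 = 71·cos42.2° = 52.6; c'Δl = 51.75; W sinα = 47.7
Σc'Δl = 229.8 kN/m; ΣN' = 816.9 kN/m; ΣW sinα = 168.6 kN/m
Resisting = 229.8 + 816.9·tan23.2° = 229.8 + 350.1 = 580.0 kN/m
FS = 580.0 / 168.6 = 3.440

FS = 3.44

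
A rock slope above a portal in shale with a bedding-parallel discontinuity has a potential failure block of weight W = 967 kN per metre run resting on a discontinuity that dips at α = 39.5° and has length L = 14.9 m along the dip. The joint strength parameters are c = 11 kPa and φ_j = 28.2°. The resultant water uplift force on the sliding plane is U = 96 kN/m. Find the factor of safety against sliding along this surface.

Resolving the block weight along and normal to the plane and applying the Mohr–Coulomb strength on the joint:
N' = W cosα − U = 967·cos39.5° − 96 = 650.2 kN/m
Driving force T = W sinα = 967·sin39.5° = 615.1 kN/m
Resisting force R = c·L + N'·tanφ_j = 11·14.9 + 650.2·tan28.2° = 163.9 + 348.6 = 512.5 kN/m
FS = R / T = 512.5 / 615.1 = 0.833

FS = 0.83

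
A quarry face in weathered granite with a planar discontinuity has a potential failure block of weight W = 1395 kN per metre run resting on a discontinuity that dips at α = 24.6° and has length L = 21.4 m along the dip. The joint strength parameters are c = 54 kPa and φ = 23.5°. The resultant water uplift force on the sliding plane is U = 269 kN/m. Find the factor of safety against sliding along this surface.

Resolving the block weight along and normal to the plane and applying the Mohr–Coulomb strength on the joint:
N' = W cosα − U = 1395·cos24.6° − 269 = 999.4 kN/m
Driving force T = W sinα = 1395·sin24.6° = 580.7 kN/m
Resisting force R = c·L + N'·tanφ = 54·21.4 + 999.4·tan23.5° = 1155.6 + 434.5 = 1590.1 kN/m
FS = R / T = 1590.1 / 580.7 = 2.738

FS = 2.74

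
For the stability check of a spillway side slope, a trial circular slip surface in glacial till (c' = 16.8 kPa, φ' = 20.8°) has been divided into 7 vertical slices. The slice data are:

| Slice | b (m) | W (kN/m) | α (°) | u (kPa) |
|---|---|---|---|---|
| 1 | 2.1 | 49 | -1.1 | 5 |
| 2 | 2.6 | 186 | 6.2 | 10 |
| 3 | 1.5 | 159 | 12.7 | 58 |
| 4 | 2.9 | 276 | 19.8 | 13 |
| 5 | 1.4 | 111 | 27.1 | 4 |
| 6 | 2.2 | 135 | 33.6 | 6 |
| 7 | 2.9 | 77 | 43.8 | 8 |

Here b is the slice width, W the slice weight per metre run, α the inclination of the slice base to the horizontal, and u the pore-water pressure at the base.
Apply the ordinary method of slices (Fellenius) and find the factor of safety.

FS = 1.71

Ordinary method of slices: FS = Σ[c'·Δl_i + (W_i cosα_i − u_i·Δl_i)·tanφ'] / Σ W_i sinα_i, with Δl_i = b_i / cosα_i.
Slice 1: Δl = 2.1/cos(-1.1°) = 2.100 m; N'_1 = 49·cos(-1.1°) − 5·2.100 = 38.5; c'Δl = 35.29; W sinα = -0.9
Slice 2: Δl = 2.6/cos6.2° = 2.615 m; N'_2 = 186·cos6.2° − 10·2.615 = 158.8; c'Δl = 43.94; W sinα = 20.1
Slice 3: Δl = 1.5/cos12.7° = 1.538 m; N'_3 = 159·cos12.7° − 58·1.538 = 65.9; c'Δl = 25.83; W sinα = 35.0
Slice 4: Δl = 2.9/cos19.8° = 3.082 m; N'_4 = 276·cos19.8° − 13·3.082 = 219.6; c'Δl = 51.78; W sinα = 93.5
Slice 5: Δl = 1.4/cos27.1° = 1.573 m; N'_5 = 111·cos27.1° − 4·1.573 = 92.5; c'Δl = 26.42; W sinα = 50.6
Slice 6: Δl = 2.2/cos33.6° = 2.641 m; N'_6 = 135·cos33.6° − 6·2.641 = 96.6; c'Δl = 44.37; W sinα = 74.7
Slice 7: Δl = 2.9/cos43.8° = 4.018 m; N'_7 = 77·cos43.8° − 8·4.018 = 23.4; c'Δl = 67.50; W sinα = 53.3
Σc'Δl = 295.1 kN/m; ΣN' = 695.3 kN/m; ΣW sinα = 326.2 kN/m
Resisting = 295.1 + 695.3·tan20.8° = 295.1 + 264.1 = 559.3 kN/m
FS = 559.3 / 326.2 = 1.715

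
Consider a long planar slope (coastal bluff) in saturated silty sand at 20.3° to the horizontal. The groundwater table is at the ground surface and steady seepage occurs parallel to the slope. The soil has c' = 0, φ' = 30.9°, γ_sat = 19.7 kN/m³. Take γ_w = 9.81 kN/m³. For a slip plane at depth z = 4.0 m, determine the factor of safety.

FS = 0.81

With seepage parallel to the slope and the water table at the surface, the effective normal stress on the slip plane uses the buoyant unit weight γ' = γ_sat − γ_w while the driving shear stress uses γ_sat:
FS = [c' + γ' z cos²β tanφ'] / [γ_sat z sinβ cosβ]
(For c' = 0 this reduces to FS = (γ'/γ_sat)·tanφ'/tanβ.)
γ' = 19.7 − 9.81 = 9.89 kN/m³
Numerator = 0.0 + 9.89·4.0·cos²20.3°·tan30.9° = 0.0 + 9.89·4.0·0.8796·0.5985 = 20.826 kPa
Denominator = 19.7·4.0·sin20.3°·cos20.3° = 19.7·4.0·0.3469·0.9379 = 25.641 kPa
FS = 20.826 / 25.641 = 0.812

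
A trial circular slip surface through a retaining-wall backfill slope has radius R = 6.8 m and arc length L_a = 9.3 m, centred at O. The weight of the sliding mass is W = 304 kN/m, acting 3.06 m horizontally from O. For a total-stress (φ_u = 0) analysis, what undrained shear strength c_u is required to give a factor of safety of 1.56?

c_u = 22.9 kPa

FS = c_u·L_a·R / (W·d), so c_u = FS·W·d / (L_a·R).
c_u = 1.56·304·3.06 / (9.30·6.8) = 1451.2 / 63.24 = 22.95 kPa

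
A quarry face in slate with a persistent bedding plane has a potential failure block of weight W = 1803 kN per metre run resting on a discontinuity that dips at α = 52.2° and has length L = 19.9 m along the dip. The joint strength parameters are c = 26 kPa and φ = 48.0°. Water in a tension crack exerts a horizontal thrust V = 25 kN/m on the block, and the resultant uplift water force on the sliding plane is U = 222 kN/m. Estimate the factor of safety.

Resolving the block weight along and normal to the plane and applying the Mohr–Coulomb strength on the joint:
N' = W cosα − U − V sinα = 1803·cos52.2° − 222 − 25·sin52.2° = 863.3 kN/m
Driving force T = W sinα + V cosα = 1803·sin52.2° + 25·cos52.2° = 1440.0 kN/m
Resisting force R = c·L + N'·tanφ = 26·19.9 + 863.3·tan48.0° = 517.4 + 958.8 = 1476.2 kN/m
FS = R / T = 1476.2 / 1440.0 = 1.025

FS = 1.03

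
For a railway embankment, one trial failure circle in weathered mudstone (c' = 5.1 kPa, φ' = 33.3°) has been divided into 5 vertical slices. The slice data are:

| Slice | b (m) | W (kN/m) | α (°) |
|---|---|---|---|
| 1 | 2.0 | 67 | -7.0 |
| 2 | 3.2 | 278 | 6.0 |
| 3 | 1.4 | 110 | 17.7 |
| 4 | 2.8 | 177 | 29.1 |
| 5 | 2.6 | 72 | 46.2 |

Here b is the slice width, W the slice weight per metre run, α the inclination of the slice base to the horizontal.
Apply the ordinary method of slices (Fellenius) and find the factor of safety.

FS = 2.59

Ordinary method of slices: FS = Σ[c'·Δl_i + (W_i cosα_i)·tanφ'] / Σ W_i sinα_i, with Δl_i = b_i / cosα_i.
Slice 1: Δl = 2.0/cos(-7.0°) = 2.015 m; N'_1 = 67·cos(-7.0°) = 66.5; c'Δl = 10.28; W sinα = -8.2
Slice 2: Δl = 3.2/cos6.0° = 3.218 m; N'_2 = 278·cos6.0° = 276.5; c'Δl = 16.41; W sinα = 29.1
Slice 3: Δl = 1.4/cos17.7° = 1.470 m; N'_3 = 110·cos17.7° = 104.8; c'Δl = 7.49; W sinα = 33.4
Slice 4: Δl = 2.8/cos29.1° = 3.204 m; N'_4 = 177·cos29.1° = 154.7; c'Δl = 16.34; W sinα = 86.1
Slice 5: Δl = 2.6/cos46.2° = 3.756 m; N'_5 = 72·cos46.2° = 49.8; c'Δl = 19.16; W sinα = 52.0
Σc'Δl = 69.7 kN/m; ΣN' = 652.3 kN/m; ΣW sinα = 192.4 kN/m
Resisting = 69.7 + 652.3·tan33.3° = 69.7 + 428.5 = 498.1 kN/m
FS = 498.1 / 192.4 = 2.589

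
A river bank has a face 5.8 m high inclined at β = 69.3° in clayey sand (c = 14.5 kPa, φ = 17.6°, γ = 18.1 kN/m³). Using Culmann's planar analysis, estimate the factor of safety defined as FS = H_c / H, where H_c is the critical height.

H_c = (4c/γ) · sinβ cosφ / [1 − cos(β − φ)]
    = (4·14.5/18.1) · sin69.3°·cos17.6° / [1 − cos51.7°]
    = 3.204 · 0.8917 / 0.3802 = 7.51 m
FS = H_c / H = 7.51 / 5.8 = 1.296

FS = 1.30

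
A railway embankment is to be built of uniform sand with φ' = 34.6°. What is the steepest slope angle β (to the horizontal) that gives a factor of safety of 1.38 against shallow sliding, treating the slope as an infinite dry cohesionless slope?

For an infinite dry cohesionless slope FS = tanφ'/tanβ, so tanβ = tanφ' / FS.
tanβ = tan34.6° / 1.38 = 0.6899 / 1.38 = 0.4999
β = arctan(0.4999) = 26.56°

β = 26.6°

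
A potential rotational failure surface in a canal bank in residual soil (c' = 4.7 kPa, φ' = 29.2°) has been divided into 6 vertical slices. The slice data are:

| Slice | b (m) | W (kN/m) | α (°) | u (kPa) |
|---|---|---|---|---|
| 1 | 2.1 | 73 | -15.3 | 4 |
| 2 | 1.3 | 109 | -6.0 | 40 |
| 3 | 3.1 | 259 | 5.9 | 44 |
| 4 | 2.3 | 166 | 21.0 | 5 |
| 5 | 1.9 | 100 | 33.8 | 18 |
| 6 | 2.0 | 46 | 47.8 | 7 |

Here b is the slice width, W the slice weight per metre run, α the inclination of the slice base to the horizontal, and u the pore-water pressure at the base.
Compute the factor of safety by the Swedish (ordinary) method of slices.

Ordinary method of slices: FS = Σ[c'·Δl_i + (W_i cosα_i − u_i·Δl_i)·tanφ'] / Σ W_i sinα_i, with Δl_i = b_i / cosα_i.
Slice 1: Δl = 2.1/cos(-15.3°) = 2.177 m; N'_1 = 73·cos(-15.3°) − 4·2.177 = 61.7; c'Δl = 10.23; W sinα = -19.3
Slice 2: Δl = 1.3/cos(-6.0°) = 1.307 m; N'_2 = 109·cos(-6.0°) − 40·1.307 = 56.1; c'Δl = 6.14; W sinα = -11.4
Slice 3: Δl = 3.1/cos5.9° = 3.117 m; N'_3 = 259·cos5.9° − 44·3.117 = 120.5; c'Δl = 14.65; W sinα = 26.6
Slice 4: Δl = 2.3/cos21.0° = 2.464 m; N'_4 = 166·cos21.0° − 5·2.464 = 142.7; c'Δl = 11.58; W sinα = 59.5
Slice 5: Δl = 1.9/cos33.8° = 2.286 m; N'_5 = 100·cos33.8° − 18·2.286 = 41.9; c'Δl = 10.75; W sinα = 55.6
Slice 6: Δl = 2.0/cos47.8° = 2.977 m; N'_6 = 46·cos47.8° − 7·2.977 = 10.1; c'Δl = 13.99; W sinα = 34.1
Σc'Δl = 67.3 kN/m; ΣN' = 433.0 kN/m; ΣW sinα = 145.2 kN/m
Resisting = 67.3 + 433.0·tan29.2° = 67.3 + 242.0 = 309.3 kN/m
FS = 309.3 / 145.2 = 2.131

FS = 2.13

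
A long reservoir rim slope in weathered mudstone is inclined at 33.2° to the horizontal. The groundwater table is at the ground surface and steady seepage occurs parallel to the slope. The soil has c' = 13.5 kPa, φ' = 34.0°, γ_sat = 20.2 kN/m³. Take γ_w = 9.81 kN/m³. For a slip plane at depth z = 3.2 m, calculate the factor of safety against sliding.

FS = 0.99

With seepage parallel to the slope and the water table at the surface, the effective normal stress on the slip plane uses the buoyant unit weight γ' = γ_sat − γ_w while the driving shear stress uses γ_sat:
FS = [c' + γ' z cos²β tanφ'] / [γ_sat z sinβ cosβ]
γ' = 20.2 − 9.81 = 10.39 kN/m³
Numerator = 13.5 + 10.39·3.2·cos²33.2°·tan34.0° = 13.5 + 10.39·3.2·0.7002·0.6745 = 29.202 kPa
Denominator = 20.2·3.2·sin33.2°·cos33.2° = 20.2·3.2·0.5476·0.8368 = 29.617 kPa
FS = 29.202 / 29.617 = 0.986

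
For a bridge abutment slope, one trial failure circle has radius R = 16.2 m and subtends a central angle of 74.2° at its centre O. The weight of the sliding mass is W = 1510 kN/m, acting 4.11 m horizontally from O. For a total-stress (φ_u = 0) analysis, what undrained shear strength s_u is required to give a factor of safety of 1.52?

s_u = 27.8 kPa

FS = s_u·L_a·R / (W·d), so s_u = FS·W·d / (L_a·R).
Arc length L_a = R·θ = 16.2·(74.2°·π/180) = 16.2·1.2950 = 20.98 m
s_u = 1.52·1510·4.11 / (20.98·16.2) = 9433.3 / 339.87 = 27.76 kPa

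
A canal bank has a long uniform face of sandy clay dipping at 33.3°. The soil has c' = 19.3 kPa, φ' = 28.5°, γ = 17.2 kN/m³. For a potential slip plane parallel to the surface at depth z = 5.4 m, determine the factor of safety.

For an infinite slope with a slip plane parallel to the surface (no pore pressure): FS = [c' + γz cos²β tanφ'] / [γz sinβ cosβ].
γz = 17.2·5.4 = 92.88 kN/m²
Numerator = 19.3 + 92.88·cos²33.3°·tan28.5° = 19.3 + 92.88·0.6986·0.5430 = 54.529 kPa
Denominator = 92.88·sin33.3°·cos33.3° = 92.88·0.5490·0.8358 = 42.621 kPa
FS = 54.529 / 42.621 = 1.279

FS = 1.28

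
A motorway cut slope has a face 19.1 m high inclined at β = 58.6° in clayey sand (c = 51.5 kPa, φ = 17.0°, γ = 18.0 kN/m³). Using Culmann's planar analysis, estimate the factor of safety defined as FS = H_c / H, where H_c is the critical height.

H_c = (4c/γ) · sinβ cosφ / [1 − cos(β − φ)]
    = (4·51.5/18.0) · sin58.6°·cos17.0° / [1 − cos41.6°]
    = 11.444 · 0.8163 / 0.2522 = 37.04 m
FS = H_c / H = 37.04 / 19.1 = 1.939

FS = 1.94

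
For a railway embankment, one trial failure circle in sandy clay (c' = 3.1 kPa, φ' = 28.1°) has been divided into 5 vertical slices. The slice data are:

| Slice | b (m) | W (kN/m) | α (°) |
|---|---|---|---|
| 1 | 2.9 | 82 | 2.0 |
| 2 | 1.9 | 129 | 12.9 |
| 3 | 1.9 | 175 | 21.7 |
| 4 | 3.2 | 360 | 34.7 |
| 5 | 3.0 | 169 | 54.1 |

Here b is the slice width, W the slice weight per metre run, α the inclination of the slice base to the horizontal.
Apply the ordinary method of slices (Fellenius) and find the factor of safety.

FS = 1.05

Ordinary method of slices: FS = Σ[c'·Δl_i + (W_i cosα_i)·tanφ'] / Σ W_i sinα_i, with Δl_i = b_i / cosα_i.
Slice 1: Δl = 2.9/cos2.0° = 2.902 m; N'_1 = 82·cos2.0° = 82.0; c'Δl = 9.00; W sinα = 2.9
Slice 2: Δl = 1.9/cos12.9° = 1.949 m; N'_2 = 129·cos12.9° = 125.7; c'Δl = 6.04; W sinα = 28.8
Slice 3: Δl = 1.9/cos21.7° = 2.045 m; N'_3 = 175·cos21.7° = 162.6; c'Δl = 6.34; W sinα = 64.7
Slice 4: Δl = 3.2/cos34.7° = 3.892 m; N'_4 = 360·cos34.7° = 296.0; c'Δl = 12.07; W sinα = 204.9
Slice 5: Δl = 3.0/cos54.1° = 5.116 m; N'_5 = 169·cos54.1° = 99.1; c'Δl = 15.86; W sinα = 136.9
Σc'Δl = 49.3 kN/m; ΣN' = 765.4 kN/m; ΣW sinα = 438.2 kN/m
Resisting = 49.3 + 765.4·tan28.1° = 49.3 + 408.7 = 458.0 kN/m
FS = 458.0 / 438.2 = 1.045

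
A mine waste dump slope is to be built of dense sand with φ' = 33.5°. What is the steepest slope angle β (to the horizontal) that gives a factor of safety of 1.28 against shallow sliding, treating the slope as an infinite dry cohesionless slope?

For an infinite dry cohesionless slope FS = tanφ'/tanβ, so tanβ = tanφ' / FS.
tanβ = tan33.5° / 1.28 = 0.6619 / 1.28 = 0.5171
β = arctan(0.5171) = 27.34°

β = 27.3°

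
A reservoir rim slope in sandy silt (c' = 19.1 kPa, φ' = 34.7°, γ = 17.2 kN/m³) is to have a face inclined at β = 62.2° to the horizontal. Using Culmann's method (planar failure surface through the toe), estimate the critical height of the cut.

H_c = 28.59 m

Culmann's analysis gives the critical failure plane at α_cr = (β + φ')/2 = (62.2 + 34.7)/2 = 48.5°, and the critical height
H_c = (4c'/γ) · sinβ cosφ' / [1 − cos(β − φ')]
    = (4·19.1/17.2) · sin62.2°·cos34.7° / [1 − cos(27.5°)]
    = 4.442 · 0.8846·0.8221 / [1 − 0.8870]
    = 4.442 · 0.7273 / 0.1130
    = 28.59 m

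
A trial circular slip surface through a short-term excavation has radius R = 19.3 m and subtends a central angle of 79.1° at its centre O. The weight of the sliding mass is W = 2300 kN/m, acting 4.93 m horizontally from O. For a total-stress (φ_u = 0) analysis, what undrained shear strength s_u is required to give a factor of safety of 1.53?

FS = s_u·L_a·R / (W·d), so s_u = FS·W·d / (L_a·R).
Arc length L_a = R·θ = 19.3·(79.1°·π/180) = 19.3·1.3806 = 26.64 m
s_u = 1.53·2300·4.93 / (26.64·19.3) = 17348.7 / 514.24 = 33.74 kPa

s_u = 33.7 kPa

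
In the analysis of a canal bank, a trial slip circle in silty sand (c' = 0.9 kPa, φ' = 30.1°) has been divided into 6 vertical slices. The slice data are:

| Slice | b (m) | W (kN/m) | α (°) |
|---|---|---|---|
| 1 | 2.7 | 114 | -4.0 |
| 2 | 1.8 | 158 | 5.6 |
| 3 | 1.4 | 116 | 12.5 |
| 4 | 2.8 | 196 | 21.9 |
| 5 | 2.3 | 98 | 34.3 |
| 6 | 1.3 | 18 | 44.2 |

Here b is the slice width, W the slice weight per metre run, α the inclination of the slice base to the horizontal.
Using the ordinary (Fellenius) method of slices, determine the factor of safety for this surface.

Ordinary method of slices: FS = Σ[c'·Δl_i + (W_i cosα_i)·tanφ'] / Σ W_i sinα_i, with Δl_i = b_i / cosα_i.
Slice 1: Δl = 2.7/cos(-4.0°) = 2.707 m; N'_1 = 114·cos(-4.0°) = 113.7; c'Δl = 2.44; W sinα = -8.0
Slice 2: Δl = 1.8/cos5.6° = 1.809 m; N'_2 = 158·cos5.6° = 157.2; c'Δl = 1.63; W sinα = 15.4
Slice 3: Δl = 1.4/cos12.5° = 1.434 m; N'_3 = 116·cos12.5° = 113.3; c'Δl = 1.29; W sinα = 25.1
Slice 4: Δl = 2.8/cos21.9° = 3.018 m; N'_4 = 196·cos21.9° = 181.9; c'Δl = 2.72; W sinα = 73.1
Slice 5: Δl = 2.3/cos34.3° = 2.784 m; N'_5 = 98·cos34.3° = 81.0; c'Δl = 2.51; W sinα = 55.2
Slice 6: Δl = 1.3/cos44.2° = 1.813 m; N'_6 = 18·cos44.2° = 12.9; c'Δl = 1.63; W sinα = 12.5
Σc'Δl = 12.2 kN/m; ΣN' = 659.9 kN/m; ΣW sinα = 173.5 kN/m
Resisting = 12.2 + 659.9·tan30.1° = 12.2 + 382.6 = 394.8 kN/m
FS = 394.8 / 173.5 = 2.276

FS = 2.28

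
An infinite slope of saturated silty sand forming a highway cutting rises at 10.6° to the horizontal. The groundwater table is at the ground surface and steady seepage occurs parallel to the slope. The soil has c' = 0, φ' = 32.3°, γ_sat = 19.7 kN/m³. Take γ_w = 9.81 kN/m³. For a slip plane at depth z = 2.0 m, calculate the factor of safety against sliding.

With seepage parallel to the slope and the water table at the surface, the effective normal stress on the slip plane uses the buoyant unit weight γ' = γ_sat − γ_w while the driving shear stress uses γ_sat:
FS = [c' + γ' z cos²β tanφ'] / [γ_sat z sinβ cosβ]
(For c' = 0 this reduces to FS = (γ'/γ_sat)·tanφ'/tanβ.)
γ' = 19.7 − 9.81 = 9.89 kN/m³
Numerator = 0.0 + 9.89·2.0·cos²10.6°·tan32.3° = 0.0 + 9.89·2.0·0.9662·0.6322 = 12.081 kPa
Denominator = 19.7·2.0·sin10.6°·cos10.6° = 19.7·2.0·0.1840·0.9829 = 7.124 kPa
FS = 12.081 / 7.124 = 1.696

FS = 1.70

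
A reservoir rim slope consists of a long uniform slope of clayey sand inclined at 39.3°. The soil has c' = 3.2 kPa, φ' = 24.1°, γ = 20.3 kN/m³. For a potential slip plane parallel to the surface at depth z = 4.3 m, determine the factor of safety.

FS = 0.62

For an infinite slope with a slip plane parallel to the surface (no pore pressure): FS = [c' + γz cos²β tanφ'] / [γz sinβ cosβ].
γz = 20.3·4.3 = 87.29 kN/m²
Numerator = 3.2 + 87.29·cos²39.3°·tan24.1° = 3.2 + 87.29·0.5988·0.4473 = 26.582 kPa
Denominator = 87.29·sin39.3°·cos39.3° = 87.29·0.6334·0.7738 = 42.784 kPa
FS = 26.582 / 42.784 = 0.621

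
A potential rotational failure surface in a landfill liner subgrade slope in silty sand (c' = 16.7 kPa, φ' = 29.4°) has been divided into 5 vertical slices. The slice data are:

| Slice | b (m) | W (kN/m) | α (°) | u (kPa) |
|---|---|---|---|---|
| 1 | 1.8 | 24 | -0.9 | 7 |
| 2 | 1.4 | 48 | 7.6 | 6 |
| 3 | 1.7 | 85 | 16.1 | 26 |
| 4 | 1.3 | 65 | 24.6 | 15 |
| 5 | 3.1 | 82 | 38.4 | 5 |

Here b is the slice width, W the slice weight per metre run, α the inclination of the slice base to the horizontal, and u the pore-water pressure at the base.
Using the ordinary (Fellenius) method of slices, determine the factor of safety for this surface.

FS = 2.49

Ordinary method of slices: FS = Σ[c'·Δl_i + (W_i cosα_i − u_i·Δl_i)·tanφ'] / Σ W_i sinα_i, with Δl_i = b_i / cosα_i.
Slice 1: Δl = 1.8/cos(-0.9°) = 1.800 m; N'_1 = 24·cos(-0.9°) − 7·1.800 = 11.4; c'Δl = 30.06; W sinα = -0.4
Slice 2: Δl = 1.4/cos7.6° = 1.412 m; N'_2 = 48·cos7.6° − 6·1.412 = 39.1; c'Δl = 23.59; W sinα = 6.3
Slice 3: Δl = 1.7/cos16.1° = 1.769 m; N'_3 = 85·cos16.1° − 26·1.769 = 35.7; c'Δl = 29.55; W sinα = 23.6
Slice 4: Δl = 1.3/cos24.6° = 1.430 m; N'_4 = 65·cos24.6° − 15·1.430 = 37.7; c'Δl = 23.88; W sinα = 27.1
Slice 5: Δl = 3.1/cos38.4° = 3.956 m; N'_5 = 82·cos38.4° − 5·3.956 = 44.5; c'Δl = 66.06; W sinα = 50.9
Σc'Δl = 173.1 kN/m; ΣN' = 168.3 kN/m; ΣW sinα = 107.5 kN/m
Resisting = 173.1 + 168.3·tan29.4° = 173.1 + 94.8 = 268.0 kN/m
FS = 268.0 / 107.5 = 2.492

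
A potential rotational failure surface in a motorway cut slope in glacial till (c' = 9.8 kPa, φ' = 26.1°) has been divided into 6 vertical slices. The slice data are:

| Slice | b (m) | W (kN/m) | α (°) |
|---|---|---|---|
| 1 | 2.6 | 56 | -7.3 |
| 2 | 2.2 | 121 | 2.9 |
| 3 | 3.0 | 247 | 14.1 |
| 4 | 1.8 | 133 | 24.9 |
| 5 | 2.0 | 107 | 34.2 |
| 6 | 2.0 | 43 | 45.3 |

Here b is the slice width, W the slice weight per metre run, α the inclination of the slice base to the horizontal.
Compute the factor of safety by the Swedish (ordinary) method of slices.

Ordinary method of slices: FS = Σ[c'·Δl_i + (W_i cosα_i)·tanφ'] / Σ W_i sinα_i, with Δl_i = b_i / cosα_i.
Slice 1: Δl = 2.6/cos(-7.3°) = 2.621 m; N'_1 = 56·cos(-7.3°) = 55.5; c'Δl = 25.69; W sinα = -7.1
Slice 2: Δl = 2.2/cos2.9° = 2.203 m; N'_2 = 121·cos2.9° = 120.8; c'Δl = 21.59; W sinα = 6.1
Slice 3: Δl = 3.0/cos14.1° = 3.093 m; N'_3 = 247·cos14.1° = 239.6; c'Δl = 30.31; W sinα = 60.2
Slice 4: Δl = 1.8/cos24.9° = 1.984 m; N'_4 = 133·cos24.9° = 120.6; c'Δl = 19.45; W sinα = 56.0
Slice 5: Δl = 2.0/cos34.2° = 2.418 m; N'_5 = 107·cos34.2° = 88.5; c'Δl = 23.70; W sinα = 60.1
Slice 6: Δl = 2.0/cos45.3° = 2.843 m; N'_6 = 43·cos45.3° = 30.2; c'Δl = 27.86; W sinα = 30.6
Σc'Δl = 148.6 kN/m; ΣN' = 655.3 kN/m; ΣW sinα = 205.9 kN/m
Resisting = 148.6 + 655.3·tan26.1° = 148.6 + 321.0 = 469.6 kN/m
FS = 469.6 / 205.9 = 2.281

FS = 2.28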